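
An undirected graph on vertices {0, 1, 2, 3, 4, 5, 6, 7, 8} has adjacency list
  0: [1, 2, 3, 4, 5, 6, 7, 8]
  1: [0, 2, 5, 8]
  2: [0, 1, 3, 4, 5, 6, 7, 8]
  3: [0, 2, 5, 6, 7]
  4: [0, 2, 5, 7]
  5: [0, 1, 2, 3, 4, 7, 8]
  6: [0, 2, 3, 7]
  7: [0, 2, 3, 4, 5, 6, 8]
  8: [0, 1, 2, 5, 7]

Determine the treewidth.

A width-4 tree decomposition is:
Bags: B1 = {0, 2, 3, 5, 7}  B2 = {0, 2, 5, 7, 8}  B3 = {0, 2, 3, 6, 7}  B4 = {0, 2, 4, 5, 7}  B5 = {0, 1, 2, 5, 8}
Tree: B1–B2, B1–B3, B1–B4, B2–B5
Each bag holds 5 vertices, so the decomposition has width 4, which upper-bounds the treewidth. Conversely, {0, 1, 2, 5, 8} is a clique of size 5, and the vertices of any clique must share a bag in every tree decomposition; so some bag has ≥ 5 vertices and tw(G) ≥ 4. Combining the bounds, tw(G) = 4.

4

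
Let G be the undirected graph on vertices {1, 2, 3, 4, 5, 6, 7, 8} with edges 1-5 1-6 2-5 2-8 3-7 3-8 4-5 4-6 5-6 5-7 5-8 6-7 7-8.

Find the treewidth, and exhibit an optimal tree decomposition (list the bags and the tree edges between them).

Treewidth 2.
Bags: B1 = {5, 7, 8}  B2 = {2, 5, 8}  B3 = {3, 7, 8}  B4 = {5, 6, 7}  B5 = {4, 5, 6}  B6 = {1, 5, 6}
Tree: B1–B2, B1–B3, B1–B4, B4–B5, B5–B6

The largest bag has 3 vertices, giving width 2; this decomposition certifies tw(G) ≤ 2. Conversely, {3, 7, 8} is a clique of size 3, and the vertices of any clique must share a bag in every tree decomposition; so some bag has ≥ 3 vertices and tw(G) ≥ 2. Combining the bounds, tw(G) = 2.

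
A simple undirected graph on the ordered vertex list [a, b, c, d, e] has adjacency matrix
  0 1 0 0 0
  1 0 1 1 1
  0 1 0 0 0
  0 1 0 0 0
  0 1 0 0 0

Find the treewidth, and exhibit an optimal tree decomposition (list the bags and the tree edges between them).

Treewidth 1.
One optimal decomposition is:
Bags: B1 = {b, c}  B2 = {b, e}  B3 = {a, b}  B4 = {b, d}
Tree: B1–B2, B2–B3, B3–B4

Every bag has size at most 2, so the width is 2 − 1 = 1 and tw(G) ≤ 1. G has an edge, so its treewidth is at least 1. Combining the bounds, tw(G) = 1.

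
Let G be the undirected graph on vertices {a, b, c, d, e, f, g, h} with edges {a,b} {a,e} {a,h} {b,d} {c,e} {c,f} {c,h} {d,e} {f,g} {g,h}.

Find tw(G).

2

A width-2 tree decomposition is:
Bags: B1 = {b, d, e}  B2 = {a, b, e}  B3 = {a, c, e}  B4 = {a, c, h}  B5 = {c, f, h}  B6 = {f, g, h}
Tree: B1–B2, B2–B3, B3–B4, B4–B5, B5–B6
The largest bag has 3 vertices, giving width 2; this decomposition certifies tw(G) ≤ 2. Since d–b–a–e–d is a cycle in G, G is not acyclic. Forests are exactly the graphs of treewidth ≤ 1, so tw(G) ≥ 2. Hence tw(G) = 2 exactly.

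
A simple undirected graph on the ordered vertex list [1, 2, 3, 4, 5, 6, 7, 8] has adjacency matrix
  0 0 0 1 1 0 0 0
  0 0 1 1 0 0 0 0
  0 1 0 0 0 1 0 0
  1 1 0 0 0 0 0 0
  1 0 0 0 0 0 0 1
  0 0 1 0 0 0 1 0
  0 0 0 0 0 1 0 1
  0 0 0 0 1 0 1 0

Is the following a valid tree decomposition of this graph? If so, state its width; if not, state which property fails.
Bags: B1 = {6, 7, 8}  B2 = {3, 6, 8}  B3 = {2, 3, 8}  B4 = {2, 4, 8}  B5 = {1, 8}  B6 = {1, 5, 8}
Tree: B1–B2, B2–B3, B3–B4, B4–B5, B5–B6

No — edge (4,1) lies in no bag.

A tree decomposition must satisfy three properties: every vertex lies in some bag; for every edge, both endpoints lie together in some bag; and for every vertex, the bags containing it form a connected subtree. Here edge (4,1) lies in no bag, so the decomposition is invalid.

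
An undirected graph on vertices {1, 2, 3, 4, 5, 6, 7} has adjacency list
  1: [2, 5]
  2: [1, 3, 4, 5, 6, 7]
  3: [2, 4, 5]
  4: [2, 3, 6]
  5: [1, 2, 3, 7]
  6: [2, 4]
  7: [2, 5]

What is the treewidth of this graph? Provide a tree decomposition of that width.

Treewidth 2.
One such decomposition:
Bags: B1 = {2, 4, 6}  B2 = {2, 3, 4}  B3 = {2, 3, 5}  B4 = {2, 5, 7}  B5 = {1, 2, 5}
Tree: B1–B2, B2–B3, B3–B4, B3–B5

Every bag has size at most 3, so the width is 3 − 1 = 2 and tw(G) ≤ 2. On the other hand G contains the 3-clique {2, 3, 4}. A clique must lie in a single bag of any decomposition, so no decomposition can have width below 2. The upper and lower bounds meet at 2, so that is the treewidth.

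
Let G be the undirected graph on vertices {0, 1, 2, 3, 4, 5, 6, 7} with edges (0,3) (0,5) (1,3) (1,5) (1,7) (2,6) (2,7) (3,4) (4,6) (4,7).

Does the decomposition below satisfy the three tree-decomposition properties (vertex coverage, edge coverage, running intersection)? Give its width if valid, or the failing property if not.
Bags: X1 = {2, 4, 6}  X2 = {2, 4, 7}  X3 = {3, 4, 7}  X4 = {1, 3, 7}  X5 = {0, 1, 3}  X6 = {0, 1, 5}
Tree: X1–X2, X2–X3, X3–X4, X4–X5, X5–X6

Yes; width 2.

Vertex coverage: the bags together contain {0, 1, 2, 3, 4, 5, 6, 7}, the full vertex set. Edge coverage: each edge of G has both endpoints in at least one bag. Running intersection: for every vertex, the bags containing it form a connected subtree. All three properties hold, so this is a valid tree decomposition of width max|bag| − 1 = 2, and hence tw(G) ≤ 2.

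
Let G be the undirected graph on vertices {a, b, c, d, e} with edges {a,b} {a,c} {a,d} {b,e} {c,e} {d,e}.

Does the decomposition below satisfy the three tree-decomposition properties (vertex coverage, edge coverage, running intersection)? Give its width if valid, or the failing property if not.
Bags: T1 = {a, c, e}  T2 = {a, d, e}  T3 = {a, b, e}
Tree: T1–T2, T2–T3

Checking the three conditions: (i) the bags cover all of {a, b, c, d, e}; (ii) for each edge, some bag contains both endpoints; (iii) the bags containing any fixed vertex form a subtree. All hold, so the decomposition is valid with width 3 − 1 = 2.

Yes; width 2.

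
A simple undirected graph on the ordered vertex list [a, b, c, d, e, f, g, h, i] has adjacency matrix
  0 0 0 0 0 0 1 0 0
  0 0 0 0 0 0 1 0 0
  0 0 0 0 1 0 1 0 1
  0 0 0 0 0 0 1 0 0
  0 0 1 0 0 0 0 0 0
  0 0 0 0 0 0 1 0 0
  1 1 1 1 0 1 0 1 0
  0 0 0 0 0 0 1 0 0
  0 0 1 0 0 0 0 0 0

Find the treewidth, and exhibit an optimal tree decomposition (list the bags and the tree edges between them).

The largest bag has 2 vertices, giving width 1; this decomposition certifies tw(G) ≤ 1. Any graph with an edge has treewidth ≥ 1, and G has the edge g–c. The upper and lower bounds meet at 1, so that is the treewidth.

Treewidth 1.
One such decomposition:
Bags: B1 = {c, g}  B2 = {a, g}  B3 = {d, g}  B4 = {c, i}  B5 = {c, e}  B6 = {b, g}  B7 = {g, h}  B8 = {f, g}
Tree: B1–B2, B1–B3, B1–B4, B1–B5, B3–B6, B6–B7, B2–B8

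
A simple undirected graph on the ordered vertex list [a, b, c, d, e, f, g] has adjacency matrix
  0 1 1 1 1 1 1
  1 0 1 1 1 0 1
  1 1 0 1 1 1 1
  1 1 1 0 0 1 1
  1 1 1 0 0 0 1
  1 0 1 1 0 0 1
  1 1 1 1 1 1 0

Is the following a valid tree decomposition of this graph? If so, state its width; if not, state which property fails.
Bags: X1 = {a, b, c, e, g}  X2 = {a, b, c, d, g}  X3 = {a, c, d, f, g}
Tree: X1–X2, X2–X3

Yes; width 4.

Vertex coverage: the bags together contain {a, b, c, d, e, f, g}, the full vertex set. Edge coverage: each edge of G has both endpoints in at least one bag. Running intersection: for every vertex, the bags containing it form a connected subtree. All three properties hold, so this is a valid tree decomposition of width max|bag| − 1 = 4, and hence tw(G) ≤ 4.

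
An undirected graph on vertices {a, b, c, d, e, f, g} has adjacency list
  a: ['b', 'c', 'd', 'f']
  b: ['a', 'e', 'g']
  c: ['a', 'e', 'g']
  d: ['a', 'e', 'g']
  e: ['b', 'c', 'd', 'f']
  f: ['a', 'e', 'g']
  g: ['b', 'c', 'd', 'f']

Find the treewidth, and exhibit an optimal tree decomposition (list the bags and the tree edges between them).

The largest bag has 4 vertices, giving width 3; this decomposition certifies tw(G) ≤ 3. For the lower bound: the 4 vertex sets {c,g}, {e,f}, {a}, {b} are disjoint, each induces a connected subgraph, and every pair is joined by at least one edge of G. Contracting each set to a single vertex therefore yields K_{4} as a minor, and since treewidth is minor-monotone, tw(G) ≥ tw(K_{4}) = 3. Therefore the treewidth is 3.

Treewidth 3.
Bags: B1 = {a, c, e, g}  B2 = {a, e, f, g}  B3 = {a, b, e, g}  B4 = {a, d, e, g}
Tree: B1–B2, B2–B3, B3–B4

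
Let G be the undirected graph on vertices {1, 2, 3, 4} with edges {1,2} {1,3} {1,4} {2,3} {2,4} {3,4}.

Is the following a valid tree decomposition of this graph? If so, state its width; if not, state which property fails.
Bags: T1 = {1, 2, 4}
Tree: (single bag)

A tree decomposition must satisfy three properties: every vertex lies in some bag; for every edge, both endpoints lie together in some bag; and for every vertex, the bags containing it form a connected subtree. Here vertex 3 appears in no bag, so the decomposition is invalid.

No — vertex 3 appears in no bag.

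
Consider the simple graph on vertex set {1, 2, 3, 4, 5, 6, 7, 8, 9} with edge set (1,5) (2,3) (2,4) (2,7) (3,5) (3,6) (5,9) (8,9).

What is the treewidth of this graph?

A width-1 tree decomposition is:
Bags: B1 = {5, 9}  B2 = {3, 5}  B3 = {2, 3}  B4 = {2, 4}  B5 = {3, 6}  B6 = {8, 9}  B7 = {1, 5}  B8 = {2, 7}
Tree: B1–B2, B2–B3, B3–B4, B3–B5, B1–B6, B1–B7, B4–B8
The largest bag has 2 vertices, giving width 1; this decomposition certifies tw(G) ≤ 1. G has an edge, so its treewidth is at least 1. Hence tw(G) = 1 exactly.

1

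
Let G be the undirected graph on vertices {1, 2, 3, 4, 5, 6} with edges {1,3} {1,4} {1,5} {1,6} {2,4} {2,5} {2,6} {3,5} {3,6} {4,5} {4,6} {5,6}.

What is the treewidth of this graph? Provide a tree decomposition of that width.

Treewidth 3.
One optimal decomposition is:
Bags: B1 = {1, 4, 5, 6}  B2 = {2, 4, 5, 6}  B3 = {1, 3, 5, 6}
Tree: B1–B2, B1–B3

Each bag holds 4 vertices, so the decomposition has width 3, which upper-bounds the treewidth. For the lower bound, the 4 vertices {1, 3, 5, 6} are pairwise adjacent, and any tree decomposition puts a clique entirely inside one bag — forcing width ≥ 3. Combining the bounds, tw(G) = 3.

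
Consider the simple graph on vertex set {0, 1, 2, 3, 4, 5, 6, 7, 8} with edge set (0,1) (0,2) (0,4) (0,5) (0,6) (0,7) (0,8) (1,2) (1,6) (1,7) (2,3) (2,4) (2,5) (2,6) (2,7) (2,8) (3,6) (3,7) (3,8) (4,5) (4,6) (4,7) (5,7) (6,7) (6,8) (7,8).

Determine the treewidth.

4

A width-4 tree decomposition is:
Bags: B1 = {0, 2, 4, 6, 7}  B2 = {0, 2, 6, 7, 8}  B3 = {0, 2, 4, 5, 7}  B4 = {0, 1, 2, 6, 7}  B5 = {2, 3, 6, 7, 8}
Tree: B1–B2, B1–B3, B1–B4, B2–B5
Every bag has size at most 5, so the width is 5 − 1 = 4 and tw(G) ≤ 4. On the other hand G contains the 5-clique {0, 2, 4, 5, 7}. A clique must lie in a single bag of any decomposition, so no decomposition can have width below 4. Combining the bounds, tw(G) = 4.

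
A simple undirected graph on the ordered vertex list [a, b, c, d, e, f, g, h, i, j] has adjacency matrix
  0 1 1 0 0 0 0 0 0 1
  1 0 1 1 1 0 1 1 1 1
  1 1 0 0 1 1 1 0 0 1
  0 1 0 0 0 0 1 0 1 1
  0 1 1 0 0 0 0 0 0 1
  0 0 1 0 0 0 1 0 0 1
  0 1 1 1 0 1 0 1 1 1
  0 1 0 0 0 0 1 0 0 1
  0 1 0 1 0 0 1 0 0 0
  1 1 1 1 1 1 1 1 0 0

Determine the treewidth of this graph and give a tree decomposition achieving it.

Every bag has size at most 4, so the width is 4 − 1 = 3 and tw(G) ≤ 3. For the lower bound, the 4 vertices {c, f, g, j} are pairwise adjacent, and any tree decomposition puts a clique entirely inside one bag — forcing width ≥ 3. Therefore the treewidth is 3.

Treewidth 3.
One such decomposition:
Bags: B1 = {b, c, g, j}  B2 = {b, d, g, j}  B3 = {c, f, g, j}  B4 = {b, g, h, j}  B5 = {a, b, c, j}  B6 = {b, d, g, i}  B7 = {b, c, e, j}
Tree: B1–B2, B1–B3, B1–B4, B1–B5, B2–B6, B1–B7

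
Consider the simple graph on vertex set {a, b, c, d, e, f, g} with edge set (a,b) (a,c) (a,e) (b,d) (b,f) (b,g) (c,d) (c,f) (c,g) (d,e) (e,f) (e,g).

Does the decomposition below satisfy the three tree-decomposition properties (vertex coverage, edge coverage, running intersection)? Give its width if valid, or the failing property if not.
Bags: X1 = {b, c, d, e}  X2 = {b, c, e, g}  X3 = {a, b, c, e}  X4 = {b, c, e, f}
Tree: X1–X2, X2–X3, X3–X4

Yes; width 3.

Vertex coverage: the bags together contain {a, b, c, d, e, f, g}, the full vertex set. Edge coverage: each edge of G has both endpoints in at least one bag. Running intersection: for every vertex, the bags containing it form a connected subtree. All three properties hold, so this is a valid tree decomposition of width max|bag| − 1 = 3, and hence tw(G) ≤ 3.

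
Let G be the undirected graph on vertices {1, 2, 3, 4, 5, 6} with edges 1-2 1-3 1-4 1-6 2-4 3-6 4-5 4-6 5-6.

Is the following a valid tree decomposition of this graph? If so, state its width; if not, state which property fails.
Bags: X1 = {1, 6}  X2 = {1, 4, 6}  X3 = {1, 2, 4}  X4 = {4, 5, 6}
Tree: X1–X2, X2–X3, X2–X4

No — vertex 3 appears in no bag.

A tree decomposition must satisfy three properties: every vertex lies in some bag; for every edge, both endpoints lie together in some bag; and for every vertex, the bags containing it form a connected subtree. Here vertex 3 appears in no bag, so the decomposition is invalid.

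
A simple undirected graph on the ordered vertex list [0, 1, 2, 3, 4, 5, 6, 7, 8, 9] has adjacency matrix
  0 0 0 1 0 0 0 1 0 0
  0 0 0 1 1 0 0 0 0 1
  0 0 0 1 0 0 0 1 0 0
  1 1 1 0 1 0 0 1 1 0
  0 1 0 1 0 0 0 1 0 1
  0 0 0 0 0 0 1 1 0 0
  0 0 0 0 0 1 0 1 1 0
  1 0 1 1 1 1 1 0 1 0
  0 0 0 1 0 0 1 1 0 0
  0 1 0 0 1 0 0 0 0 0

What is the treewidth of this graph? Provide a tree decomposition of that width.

Every bag has size at most 3, so the width is 3 − 1 = 2 and tw(G) ≤ 2. For the lower bound, the 3 vertices {1, 4, 9} are pairwise adjacent, and any tree decomposition puts a clique entirely inside one bag — forcing width ≥ 2. Hence tw(G) = 2 exactly.

Treewidth 2.
One optimal decomposition is:
Bags: B1 = {2, 3, 7}  B2 = {3, 4, 7}  B3 = {1, 3, 4}  B4 = {3, 7, 8}  B5 = {6, 7, 8}  B6 = {1, 4, 9}  B7 = {5, 6, 7}  B8 = {0, 3, 7}
Tree: B1–B2, B2–B3, B1–B4, B4–B5, B3–B6, B5–B7, B1–B8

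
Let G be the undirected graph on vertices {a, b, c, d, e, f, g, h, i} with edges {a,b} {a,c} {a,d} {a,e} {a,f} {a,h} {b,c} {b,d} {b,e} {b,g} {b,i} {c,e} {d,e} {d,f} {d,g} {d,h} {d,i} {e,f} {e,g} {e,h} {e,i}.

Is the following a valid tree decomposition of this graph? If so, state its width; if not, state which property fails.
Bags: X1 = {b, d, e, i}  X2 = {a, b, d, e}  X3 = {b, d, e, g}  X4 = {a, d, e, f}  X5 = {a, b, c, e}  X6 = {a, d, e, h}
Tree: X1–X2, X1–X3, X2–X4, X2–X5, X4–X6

Yes; width 3.

Checking the three conditions: (i) the bags cover all of {a, b, c, d, e, f, g, h, i}; (ii) for each edge, some bag contains both endpoints; (iii) the bags containing any fixed vertex form a subtree. All hold, so the decomposition is valid with width 4 − 1 = 3.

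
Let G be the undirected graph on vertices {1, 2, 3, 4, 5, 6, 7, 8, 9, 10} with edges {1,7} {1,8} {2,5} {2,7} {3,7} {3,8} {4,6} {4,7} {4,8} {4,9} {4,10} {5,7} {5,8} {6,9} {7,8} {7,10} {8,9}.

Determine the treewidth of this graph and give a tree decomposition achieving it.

Every bag has size at most 3, so the width is 3 − 1 = 2 and tw(G) ≤ 2. Conversely, {4, 8, 9} is a clique of size 3, and the vertices of any clique must share a bag in every tree decomposition; so some bag has ≥ 3 vertices and tw(G) ≥ 2. Therefore the treewidth is 2.

Treewidth 2.
One such decomposition:
Bags: B1 = {5, 7, 8}  B2 = {4, 7, 8}  B3 = {3, 7, 8}  B4 = {1, 7, 8}  B5 = {4, 7, 10}  B6 = {2, 5, 7}  B7 = {4, 8, 9}  B8 = {4, 6, 9}
Tree: B1–B2, B1–B3, B3–B4, B2–B5, B1–B6, B2–B7, B7–B8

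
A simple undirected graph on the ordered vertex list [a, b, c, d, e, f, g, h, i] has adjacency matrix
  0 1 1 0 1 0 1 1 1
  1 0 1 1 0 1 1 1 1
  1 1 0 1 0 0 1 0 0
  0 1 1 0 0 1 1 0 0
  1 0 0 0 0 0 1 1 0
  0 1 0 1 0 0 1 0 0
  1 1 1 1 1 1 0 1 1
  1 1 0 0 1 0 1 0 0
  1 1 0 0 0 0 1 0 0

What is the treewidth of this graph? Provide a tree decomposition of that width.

Treewidth 3.
Bags: B1 = {b, d, f, g}  B2 = {b, c, d, g}  B3 = {a, b, c, g}  B4 = {a, b, g, i}  B5 = {a, b, g, h}  B6 = {a, e, g, h}
Tree: B1–B2, B2–B3, B3–B4, B3–B5, B5–B6

Each bag holds 4 vertices, so the decomposition has width 3, which upper-bounds the treewidth. On the other hand G contains the 4-clique {a, e, g, h}. A clique must lie in a single bag of any decomposition, so no decomposition can have width below 3. The upper and lower bounds meet at 3, so that is the treewidth.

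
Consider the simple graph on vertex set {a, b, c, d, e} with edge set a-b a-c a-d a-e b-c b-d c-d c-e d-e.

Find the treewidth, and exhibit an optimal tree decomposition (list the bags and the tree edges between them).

Treewidth 3.
One such decomposition:
Bags: B1 = {a, b, c, d}  B2 = {a, c, d, e}
Tree: B1–B2

Each bag holds 4 vertices, so the decomposition has width 3, which upper-bounds the treewidth. On the other hand G contains the 4-clique {a, c, d, e}. A clique must lie in a single bag of any decomposition, so no decomposition can have width below 3. Combining the bounds, tw(G) = 3.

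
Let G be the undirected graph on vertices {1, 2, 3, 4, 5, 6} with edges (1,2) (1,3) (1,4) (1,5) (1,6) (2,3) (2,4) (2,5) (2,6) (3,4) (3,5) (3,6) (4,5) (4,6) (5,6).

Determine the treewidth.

A width-5 tree decomposition is:
Bags: B1 = {1, 2, 3, 4, 5, 6}
Tree: (single bag)
With just one bag of size 6, the width is 6 − 1 = 5, so tw(G) ≤ 5. Conversely, {1, 2, 3, 4, 5, 6} is a clique of size 6, and the vertices of any clique must share a bag in every tree decomposition; so some bag has ≥ 6 vertices and tw(G) ≥ 5. Therefore the treewidth is 5.

5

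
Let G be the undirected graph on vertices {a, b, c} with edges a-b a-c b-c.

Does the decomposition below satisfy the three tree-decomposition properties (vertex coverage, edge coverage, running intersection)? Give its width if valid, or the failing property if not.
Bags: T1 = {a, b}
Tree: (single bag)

No — vertex c appears in no bag.

A tree decomposition must satisfy three properties: every vertex lies in some bag; for every edge, both endpoints lie together in some bag; and for every vertex, the bags containing it form a connected subtree. Here vertex c appears in no bag, so the decomposition is invalid.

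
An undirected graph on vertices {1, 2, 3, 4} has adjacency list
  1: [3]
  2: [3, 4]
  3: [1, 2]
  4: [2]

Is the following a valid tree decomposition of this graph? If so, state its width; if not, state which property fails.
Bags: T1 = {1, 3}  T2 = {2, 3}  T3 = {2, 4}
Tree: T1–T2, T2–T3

Yes; width 1.

Checking the three conditions: (i) the bags cover all of {1, 2, 3, 4}; (ii) for each edge, some bag contains both endpoints; (iii) the bags containing any fixed vertex form a subtree. All hold, so the decomposition is valid with width 2 − 1 = 1.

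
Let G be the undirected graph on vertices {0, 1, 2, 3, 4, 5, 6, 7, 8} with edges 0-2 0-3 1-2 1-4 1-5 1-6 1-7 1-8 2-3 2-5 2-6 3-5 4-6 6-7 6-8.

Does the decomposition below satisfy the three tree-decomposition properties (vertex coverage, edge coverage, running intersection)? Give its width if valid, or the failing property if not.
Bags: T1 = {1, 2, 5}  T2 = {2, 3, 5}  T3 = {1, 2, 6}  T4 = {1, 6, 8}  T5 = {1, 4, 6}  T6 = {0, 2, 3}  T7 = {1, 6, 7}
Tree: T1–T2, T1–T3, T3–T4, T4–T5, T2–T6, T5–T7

Every vertex of G appears in some bag (union = {0, 1, 2, 3, 4, 5, 6, 7, 8}); every edge is covered by a bag; and for each vertex v the set of bags containing v is connected in the bag tree. The decomposition is therefore valid. The largest bag has 3 vertices, so the width is 2.

Yes; width 2.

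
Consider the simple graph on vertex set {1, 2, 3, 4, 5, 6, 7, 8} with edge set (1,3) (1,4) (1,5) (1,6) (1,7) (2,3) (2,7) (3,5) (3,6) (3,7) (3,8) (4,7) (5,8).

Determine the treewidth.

2

A width-2 tree decomposition is:
Bags: B1 = {1, 3, 7}  B2 = {1, 3, 5}  B3 = {1, 4, 7}  B4 = {1, 3, 6}  B5 = {3, 5, 8}  B6 = {2, 3, 7}
Tree: B1–B2, B1–B3, B2–B4, B2–B5, B1–B6
The largest bag has 3 vertices, giving width 2; this decomposition certifies tw(G) ≤ 2. For the lower bound, the 3 vertices {3, 5, 8} are pairwise adjacent, and any tree decomposition puts a clique entirely inside one bag — forcing width ≥ 2. The upper and lower bounds meet at 2, so that is the treewidth.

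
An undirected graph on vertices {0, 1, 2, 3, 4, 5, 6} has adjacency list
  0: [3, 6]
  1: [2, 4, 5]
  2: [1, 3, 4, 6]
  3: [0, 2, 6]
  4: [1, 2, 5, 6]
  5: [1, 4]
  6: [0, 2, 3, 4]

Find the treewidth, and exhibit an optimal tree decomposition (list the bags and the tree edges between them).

Each bag holds 3 vertices, so the decomposition has width 2, which upper-bounds the treewidth. For the lower bound, the 3 vertices {0, 3, 6} are pairwise adjacent, and any tree decomposition puts a clique entirely inside one bag — forcing width ≥ 2. Therefore the treewidth is 2.

Treewidth 2.
One optimal decomposition is:
Bags: B1 = {2, 4, 6}  B2 = {2, 3, 6}  B3 = {1, 2, 4}  B4 = {1, 4, 5}  B5 = {0, 3, 6}
Tree: B1–B2, B1–B3, B3–B4, B2–B5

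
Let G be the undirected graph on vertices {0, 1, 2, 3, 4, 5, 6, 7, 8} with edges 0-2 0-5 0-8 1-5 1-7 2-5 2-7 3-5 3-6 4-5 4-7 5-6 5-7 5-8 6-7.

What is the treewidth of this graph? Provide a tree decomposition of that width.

Each bag holds 3 vertices, so the decomposition has width 2, which upper-bounds the treewidth. For the lower bound, the 3 vertices {0, 5, 8} are pairwise adjacent, and any tree decomposition puts a clique entirely inside one bag — forcing width ≥ 2. Hence tw(G) = 2 exactly.

Treewidth 2.
One optimal decomposition is:
Bags: B1 = {4, 5, 7}  B2 = {1, 5, 7}  B3 = {5, 6, 7}  B4 = {2, 5, 7}  B5 = {3, 5, 6}  B6 = {0, 2, 5}  B7 = {0, 5, 8}
Tree: B1–B2, B1–B3, B2–B4, B3–B5, B4–B6, B6–B7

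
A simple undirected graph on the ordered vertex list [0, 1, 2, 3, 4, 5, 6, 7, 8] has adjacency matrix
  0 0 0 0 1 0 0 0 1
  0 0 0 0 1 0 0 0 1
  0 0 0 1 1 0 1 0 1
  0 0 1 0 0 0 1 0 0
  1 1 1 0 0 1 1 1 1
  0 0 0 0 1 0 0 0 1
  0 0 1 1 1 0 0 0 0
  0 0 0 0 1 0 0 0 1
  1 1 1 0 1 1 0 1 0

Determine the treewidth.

A width-2 tree decomposition is:
Bags: B1 = {2, 4, 6}  B2 = {2, 4, 8}  B3 = {4, 7, 8}  B4 = {1, 4, 8}  B5 = {2, 3, 6}  B6 = {4, 5, 8}  B7 = {0, 4, 8}
Tree: B1–B2, B2–B3, B2–B4, B1–B5, B3–B6, B4–B7
Each bag holds 3 vertices, so the decomposition has width 2, which upper-bounds the treewidth. Conversely, {2, 3, 6} is a clique of size 3, and the vertices of any clique must share a bag in every tree decomposition; so some bag has ≥ 3 vertices and tw(G) ≥ 2. Combining the bounds, tw(G) = 2.

2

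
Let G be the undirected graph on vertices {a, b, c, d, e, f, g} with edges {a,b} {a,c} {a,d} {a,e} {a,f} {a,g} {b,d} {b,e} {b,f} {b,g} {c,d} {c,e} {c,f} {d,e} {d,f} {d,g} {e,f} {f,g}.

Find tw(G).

4

A width-4 tree decomposition is:
Bags: B1 = {a, b, d, e, f}  B2 = {a, b, d, f, g}  B3 = {a, c, d, e, f}
Tree: B1–B2, B1–B3
Every bag has size at most 5, so the width is 5 − 1 = 4 and tw(G) ≤ 4. Conversely, {a, b, d, f, g} is a clique of size 5, and the vertices of any clique must share a bag in every tree decomposition; so some bag has ≥ 5 vertices and tw(G) ≥ 4. Therefore the treewidth is 4.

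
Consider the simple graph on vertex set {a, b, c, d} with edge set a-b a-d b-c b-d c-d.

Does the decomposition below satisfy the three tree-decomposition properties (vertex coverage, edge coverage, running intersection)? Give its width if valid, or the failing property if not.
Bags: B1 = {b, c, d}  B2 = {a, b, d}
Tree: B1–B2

Every vertex of G appears in some bag (union = {a, b, c, d}); every edge is covered by a bag; and for each vertex v the set of bags containing v is connected in the bag tree. The decomposition is therefore valid. The largest bag has 3 vertices, so the width is 2.

Yes; width 2.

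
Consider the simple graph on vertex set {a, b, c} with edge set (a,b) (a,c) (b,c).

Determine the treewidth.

A width-2 tree decomposition is:
Bags: B1 = {a, b, c}
Tree: (single bag)
A single bag containing all 3 vertices is trivially a valid decomposition of width 2. On the other hand G contains the 3-clique {a, b, c}. A clique must lie in a single bag of any decomposition, so no decomposition can have width below 2. Hence tw(G) = 2 exactly.

2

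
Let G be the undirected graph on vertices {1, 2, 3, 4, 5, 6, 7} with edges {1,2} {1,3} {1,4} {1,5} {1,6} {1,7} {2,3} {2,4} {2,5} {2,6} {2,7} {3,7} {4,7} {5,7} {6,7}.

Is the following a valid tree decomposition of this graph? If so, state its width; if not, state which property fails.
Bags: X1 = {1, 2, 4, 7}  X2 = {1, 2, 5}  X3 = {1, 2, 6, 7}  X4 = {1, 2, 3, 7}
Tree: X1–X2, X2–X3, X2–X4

A tree decomposition must satisfy three properties: every vertex lies in some bag; for every edge, both endpoints lie together in some bag; and for every vertex, the bags containing it form a connected subtree. Here edge (7,5) lies in no bag, so the decomposition is invalid.

No — edge (7,5) lies in no bag.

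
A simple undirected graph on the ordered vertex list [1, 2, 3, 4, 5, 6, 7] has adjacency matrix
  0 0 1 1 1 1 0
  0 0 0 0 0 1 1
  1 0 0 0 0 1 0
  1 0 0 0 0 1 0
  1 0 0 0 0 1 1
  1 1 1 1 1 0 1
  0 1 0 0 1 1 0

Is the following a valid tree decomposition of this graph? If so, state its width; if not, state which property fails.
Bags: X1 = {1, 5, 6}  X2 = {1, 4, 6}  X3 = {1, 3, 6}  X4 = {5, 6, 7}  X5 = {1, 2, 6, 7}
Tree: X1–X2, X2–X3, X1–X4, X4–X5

No — bags containing vertex 1 are not connected in the tree.

A tree decomposition must satisfy three properties: every vertex lies in some bag; for every edge, both endpoints lie together in some bag; and for every vertex, the bags containing it form a connected subtree. Here bags containing vertex 1 are not connected in the tree, so the decomposition is invalid.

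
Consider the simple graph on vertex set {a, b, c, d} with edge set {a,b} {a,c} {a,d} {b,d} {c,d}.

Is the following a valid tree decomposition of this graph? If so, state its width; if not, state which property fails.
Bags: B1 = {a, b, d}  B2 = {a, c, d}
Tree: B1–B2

Checking the three conditions: (i) the bags cover all of {a, b, c, d}; (ii) for each edge, some bag contains both endpoints; (iii) the bags containing any fixed vertex form a subtree. All hold, so the decomposition is valid with width 3 − 1 = 2.

Yes; width 2.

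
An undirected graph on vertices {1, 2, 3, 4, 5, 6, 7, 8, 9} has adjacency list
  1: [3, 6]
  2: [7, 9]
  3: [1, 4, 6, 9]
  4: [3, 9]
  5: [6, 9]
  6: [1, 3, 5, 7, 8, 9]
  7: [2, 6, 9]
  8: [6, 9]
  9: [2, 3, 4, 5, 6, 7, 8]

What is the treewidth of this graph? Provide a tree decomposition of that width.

The largest bag has 3 vertices, giving width 2; this decomposition certifies tw(G) ≤ 2. On the other hand G contains the 3-clique {1, 3, 6}. A clique must lie in a single bag of any decomposition, so no decomposition can have width below 2. Combining the bounds, tw(G) = 2.

Treewidth 2.
Bags: B1 = {6, 7, 9}  B2 = {5, 6, 9}  B3 = {3, 6, 9}  B4 = {1, 3, 6}  B5 = {3, 4, 9}  B6 = {6, 8, 9}  B7 = {2, 7, 9}
Tree: B1–B2, B2–B3, B3–B4, B3–B5, B1–B6, B1–B7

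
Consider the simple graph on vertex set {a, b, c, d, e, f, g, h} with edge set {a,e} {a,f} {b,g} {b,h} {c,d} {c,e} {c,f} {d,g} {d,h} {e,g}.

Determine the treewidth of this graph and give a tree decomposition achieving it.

Treewidth 2.
One such decomposition:
Bags: B1 = {a, e, f}  B2 = {c, e, f}  B3 = {c, e, g}  B4 = {c, d, g}  B5 = {b, d, g}  B6 = {b, d, h}
Tree: B1–B2, B2–B3, B3–B4, B4–B5, B5–B6

The largest bag has 3 vertices, giving width 2; this decomposition certifies tw(G) ≤ 2. For the lower bound, G contains the cycle a–f–c–e–a, so G is not a forest; only forests have treewidth ≤ 1, hence tw(G) ≥ 2. Combining the bounds, tw(G) = 2.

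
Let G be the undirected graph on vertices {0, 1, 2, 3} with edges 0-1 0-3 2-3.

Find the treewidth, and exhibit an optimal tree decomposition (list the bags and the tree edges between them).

Every bag has size at most 2, so the width is 2 − 1 = 1 and tw(G) ≤ 1. G has an edge, so its treewidth is at least 1. Combining the bounds, tw(G) = 1.

Treewidth 1.
One optimal decomposition is:
Bags: B1 = {0, 3}  B2 = {0, 1}  B3 = {2, 3}
Tree: B1–B2, B1–B3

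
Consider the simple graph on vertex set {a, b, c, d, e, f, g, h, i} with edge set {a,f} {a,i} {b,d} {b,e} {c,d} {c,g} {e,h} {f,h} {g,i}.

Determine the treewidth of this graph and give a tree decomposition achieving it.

Treewidth 2.
Bags: B1 = {b, c, d}  B2 = {b, c, e}  B3 = {c, e, h}  B4 = {c, f, h}  B5 = {a, c, f}  B6 = {a, c, i}  B7 = {c, g, i}
Tree: B1–B2, B2–B3, B3–B4, B4–B5, B5–B6, B6–B7

Every bag has size at most 3, so the width is 3 − 1 = 2 and tw(G) ≤ 2. Since c–d–b–e–h–f–a–i–g–c is a cycle in G, G is not acyclic. Forests are exactly the graphs of treewidth ≤ 1, so tw(G) ≥ 2. Hence tw(G) = 2 exactly.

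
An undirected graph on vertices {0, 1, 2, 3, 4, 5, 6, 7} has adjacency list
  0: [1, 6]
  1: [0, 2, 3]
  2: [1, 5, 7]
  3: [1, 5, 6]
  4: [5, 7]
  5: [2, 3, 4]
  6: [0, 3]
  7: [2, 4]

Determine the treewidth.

A width-2 tree decomposition is:
Bags: B1 = {2, 4, 7}  B2 = {2, 4, 5}  B3 = {1, 2, 5}  B4 = {1, 3, 5}  B5 = {0, 1, 3}  B6 = {0, 3, 6}
Tree: B1–B2, B2–B3, B3–B4, B4–B5, B5–B6
The largest bag has 3 vertices, giving width 2; this decomposition certifies tw(G) ≤ 2. The edges 7–4–5–2–7 form a cycle, so G is not a tree and its treewidth is at least 2. The upper and lower bounds meet at 2, so that is the treewidth.

2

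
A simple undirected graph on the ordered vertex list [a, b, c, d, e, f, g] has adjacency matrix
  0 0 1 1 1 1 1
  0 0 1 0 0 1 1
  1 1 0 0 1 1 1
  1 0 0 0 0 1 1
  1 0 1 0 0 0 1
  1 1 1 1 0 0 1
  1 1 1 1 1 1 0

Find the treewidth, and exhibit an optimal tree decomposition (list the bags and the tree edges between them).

Every bag has size at most 4, so the width is 4 − 1 = 3 and tw(G) ≤ 3. Conversely, {a, c, e, g} is a clique of size 4, and the vertices of any clique must share a bag in every tree decomposition; so some bag has ≥ 4 vertices and tw(G) ≥ 3. Hence tw(G) = 3 exactly.

Treewidth 3.
Bags: B1 = {a, c, f, g}  B2 = {b, c, f, g}  B3 = {a, d, f, g}  B4 = {a, c, e, g}
Tree: B1–B2, B1–B3, B1–B4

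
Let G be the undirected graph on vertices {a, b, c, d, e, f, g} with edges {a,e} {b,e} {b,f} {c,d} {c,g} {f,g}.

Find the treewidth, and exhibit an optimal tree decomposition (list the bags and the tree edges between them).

Treewidth 1.
Bags: B1 = {c, d}  B2 = {c, g}  B3 = {f, g}  B4 = {b, f}  B5 = {b, e}  B6 = {a, e}
Tree: B1–B2, B2–B3, B3–B4, B4–B5, B5–B6

Each bag holds 2 vertices, so the decomposition has width 1, which upper-bounds the treewidth. G has an edge, so its treewidth is at least 1. Combining the bounds, tw(G) = 1.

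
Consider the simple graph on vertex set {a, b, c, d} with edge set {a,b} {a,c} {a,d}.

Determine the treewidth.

1

A width-1 tree decomposition is:
Bags: B1 = {a, c}  B2 = {a, d}  B3 = {a, b}
Tree: B1–B2, B1–B3
The largest bag has 2 vertices, giving width 1; this decomposition certifies tw(G) ≤ 1. Since G has at least one edge (e.g. a–c), it is not an edgeless graph, so tw(G) ≥ 1. The upper and lower bounds meet at 1, so that is the treewidth.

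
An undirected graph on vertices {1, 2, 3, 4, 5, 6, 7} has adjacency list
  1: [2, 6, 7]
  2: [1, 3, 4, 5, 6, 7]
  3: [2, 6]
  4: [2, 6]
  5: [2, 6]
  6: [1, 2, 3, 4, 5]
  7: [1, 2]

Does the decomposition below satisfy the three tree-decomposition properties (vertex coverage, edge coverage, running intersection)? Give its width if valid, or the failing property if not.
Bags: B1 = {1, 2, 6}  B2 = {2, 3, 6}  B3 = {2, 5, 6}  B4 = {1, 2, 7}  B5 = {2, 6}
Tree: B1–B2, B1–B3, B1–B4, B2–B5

No — vertex 4 appears in no bag.

A tree decomposition must satisfy three properties: every vertex lies in some bag; for every edge, both endpoints lie together in some bag; and for every vertex, the bags containing it form a connected subtree. Here vertex 4 appears in no bag, so the decomposition is invalid.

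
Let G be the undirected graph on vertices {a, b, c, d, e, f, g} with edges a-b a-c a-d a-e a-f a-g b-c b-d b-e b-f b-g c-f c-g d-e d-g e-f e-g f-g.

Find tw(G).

A width-4 tree decomposition is:
Bags: B1 = {a, b, c, f, g}  B2 = {a, b, e, f, g}  B3 = {a, b, d, e, g}
Tree: B1–B2, B2–B3
Each bag holds 5 vertices, so the decomposition has width 4, which upper-bounds the treewidth. For the lower bound, the 5 vertices {a, b, d, e, g} are pairwise adjacent, and any tree decomposition puts a clique entirely inside one bag — forcing width ≥ 4. Therefore the treewidth is 4.

4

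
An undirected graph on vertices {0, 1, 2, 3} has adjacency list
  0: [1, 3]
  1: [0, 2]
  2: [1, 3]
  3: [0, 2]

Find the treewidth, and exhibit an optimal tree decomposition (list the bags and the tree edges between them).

Each bag holds 3 vertices, so the decomposition has width 2, which upper-bounds the treewidth. Since 0–1–2–3–0 is a cycle in G, G is not acyclic. Forests are exactly the graphs of treewidth ≤ 1, so tw(G) ≥ 2. Combining the bounds, tw(G) = 2.

Treewidth 2.
One optimal decomposition is:
Bags: B1 = {0, 1, 2}  B2 = {0, 2, 3}
Tree: B1–B2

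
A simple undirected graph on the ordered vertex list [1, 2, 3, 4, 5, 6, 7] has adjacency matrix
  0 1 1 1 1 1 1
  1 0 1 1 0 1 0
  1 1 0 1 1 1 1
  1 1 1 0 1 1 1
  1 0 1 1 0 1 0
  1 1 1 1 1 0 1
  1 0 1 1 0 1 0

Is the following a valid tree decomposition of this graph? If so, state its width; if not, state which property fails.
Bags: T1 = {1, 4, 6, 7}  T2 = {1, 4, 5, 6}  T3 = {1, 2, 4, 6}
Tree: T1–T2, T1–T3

No — vertex 3 appears in no bag.

A tree decomposition must satisfy three properties: every vertex lies in some bag; for every edge, both endpoints lie together in some bag; and for every vertex, the bags containing it form a connected subtree. Here vertex 3 appears in no bag, so the decomposition is invalid.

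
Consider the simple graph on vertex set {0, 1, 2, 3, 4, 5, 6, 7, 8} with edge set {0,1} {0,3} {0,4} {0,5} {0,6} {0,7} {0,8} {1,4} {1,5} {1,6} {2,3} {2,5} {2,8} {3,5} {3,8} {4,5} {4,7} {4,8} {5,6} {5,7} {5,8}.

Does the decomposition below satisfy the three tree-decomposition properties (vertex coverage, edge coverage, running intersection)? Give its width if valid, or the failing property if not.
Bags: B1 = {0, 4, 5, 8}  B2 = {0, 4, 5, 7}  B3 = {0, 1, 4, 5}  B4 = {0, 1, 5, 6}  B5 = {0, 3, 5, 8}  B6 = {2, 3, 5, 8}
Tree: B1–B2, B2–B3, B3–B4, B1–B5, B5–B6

Checking the three conditions: (i) the bags cover all of {0, 1, 2, 3, 4, 5, 6, 7, 8}; (ii) for each edge, some bag contains both endpoints; (iii) the bags containing any fixed vertex form a subtree. All hold, so the decomposition is valid with width 4 − 1 = 3.

Yes; width 3.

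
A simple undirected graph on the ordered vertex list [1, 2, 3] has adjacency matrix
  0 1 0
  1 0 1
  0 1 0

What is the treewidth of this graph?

1

A width-1 tree decomposition is:
Bags: B1 = {2, 3}  B2 = {1, 2}
Tree: B1–B2
Every bag has size at most 2, so the width is 2 − 1 = 1 and tw(G) ≤ 1. G has an edge, so its treewidth is at least 1. Combining the bounds, tw(G) = 1.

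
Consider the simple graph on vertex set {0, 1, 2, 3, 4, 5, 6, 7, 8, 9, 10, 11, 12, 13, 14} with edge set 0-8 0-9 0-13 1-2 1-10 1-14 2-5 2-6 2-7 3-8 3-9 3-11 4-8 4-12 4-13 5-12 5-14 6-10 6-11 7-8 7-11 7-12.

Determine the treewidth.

A width-3 tree decomposition is:
Bags: B1 = {0, 3, 9, 13}  B2 = {0, 3, 8, 13}  B3 = {3, 4, 8, 13}  B4 = {3, 4, 8, 11}  B5 = {4, 7, 8, 11}  B6 = {4, 7, 11, 12}  B7 = {6, 7, 11, 12}  B8 = {2, 6, 7, 12}  B9 = {2, 5, 6, 12}  B10 = {2, 5, 6, 10}  B11 = {1, 2, 5, 10}  B12 = {1, 5, 10, 14}
Tree: B1–B2, B2–B3, B3–B4, B4–B5, B5–B6, B6–B7, B7–B8, B8–B9, B9–B10, B10–B11, B11–B12
Each bag holds 4 vertices, so the decomposition has width 3, which upper-bounds the treewidth. For the lower bound: the 4 vertex sets {0,9,13}, {3}, {8}, {4,7,11,12} are disjoint, each induces a connected subgraph, and every pair is joined by at least one edge of G. Contracting each set to a single vertex therefore yields K_{4} as a minor, and since treewidth is minor-monotone, tw(G) ≥ tw(K_{4}) = 3. The upper and lower bounds meet at 3, so that is the treewidth.

3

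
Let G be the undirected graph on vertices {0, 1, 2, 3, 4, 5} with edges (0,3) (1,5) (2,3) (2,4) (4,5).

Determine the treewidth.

A width-1 tree decomposition is:
Bags: B1 = {2, 3}  B2 = {2, 4}  B3 = {4, 5}  B4 = {1, 5}  B5 = {0, 3}
Tree: B1–B2, B2–B3, B3–B4, B1–B5
Each bag holds 2 vertices, so the decomposition has width 1, which upper-bounds the treewidth. Any graph with an edge has treewidth ≥ 1, and G has the edge 3–2. The upper and lower bounds meet at 1, so that is the treewidth.

1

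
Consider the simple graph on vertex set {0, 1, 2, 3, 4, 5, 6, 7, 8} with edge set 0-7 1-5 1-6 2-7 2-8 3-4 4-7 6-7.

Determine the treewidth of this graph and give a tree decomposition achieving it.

Every bag has size at most 2, so the width is 2 − 1 = 1 and tw(G) ≤ 1. Since G has at least one edge (e.g. 2–7), it is not an edgeless graph, so tw(G) ≥ 1. Hence tw(G) = 1 exactly.

Treewidth 1.
One optimal decomposition is:
Bags: B1 = {2, 7}  B2 = {4, 7}  B3 = {0, 7}  B4 = {6, 7}  B5 = {3, 4}  B6 = {1, 6}  B7 = {2, 8}  B8 = {1, 5}
Tree: B1–B2, B1–B3, B2–B4, B2–B5, B4–B6, B1–B7, B6–B8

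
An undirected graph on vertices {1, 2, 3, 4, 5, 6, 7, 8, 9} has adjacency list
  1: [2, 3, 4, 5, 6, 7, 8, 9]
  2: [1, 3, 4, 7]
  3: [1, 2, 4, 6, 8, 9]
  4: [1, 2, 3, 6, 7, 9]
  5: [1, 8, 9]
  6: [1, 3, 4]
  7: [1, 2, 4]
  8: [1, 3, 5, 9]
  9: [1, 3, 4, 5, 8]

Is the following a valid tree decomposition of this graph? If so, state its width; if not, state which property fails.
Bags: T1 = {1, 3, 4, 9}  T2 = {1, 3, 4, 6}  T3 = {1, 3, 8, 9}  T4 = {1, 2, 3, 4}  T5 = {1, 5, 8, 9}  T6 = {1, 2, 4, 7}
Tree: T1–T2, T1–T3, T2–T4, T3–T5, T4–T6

Yes; width 3.

Every vertex of G appears in some bag (union = {1, 2, 3, 4, 5, 6, 7, 8, 9}); every edge is covered by a bag; and for each vertex v the set of bags containing v is connected in the bag tree. The decomposition is therefore valid. The largest bag has 4 vertices, so the width is 3.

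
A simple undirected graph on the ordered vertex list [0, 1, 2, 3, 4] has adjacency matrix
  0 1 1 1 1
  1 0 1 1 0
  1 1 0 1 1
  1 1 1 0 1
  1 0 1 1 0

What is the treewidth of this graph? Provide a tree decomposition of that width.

Each bag holds 4 vertices, so the decomposition has width 3, which upper-bounds the treewidth. Conversely, {0, 1, 2, 3} is a clique of size 4, and the vertices of any clique must share a bag in every tree decomposition; so some bag has ≥ 4 vertices and tw(G) ≥ 3. Combining the bounds, tw(G) = 3.

Treewidth 3.
One optimal decomposition is:
Bags: B1 = {0, 2, 3, 4}  B2 = {0, 1, 2, 3}
Tree: B1–B2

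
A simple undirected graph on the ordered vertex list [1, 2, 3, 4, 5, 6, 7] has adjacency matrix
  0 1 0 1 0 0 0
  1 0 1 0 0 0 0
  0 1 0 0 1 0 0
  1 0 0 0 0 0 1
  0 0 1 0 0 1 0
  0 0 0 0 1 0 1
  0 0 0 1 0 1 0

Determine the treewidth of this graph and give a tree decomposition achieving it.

Every bag has size at most 3, so the width is 3 − 1 = 2 and tw(G) ≤ 2. For the lower bound, G contains the cycle 1–2–3–5–6–7–4–1, so G is not a forest; only forests have treewidth ≤ 1, hence tw(G) ≥ 2. Hence tw(G) = 2 exactly.

Treewidth 2.
Bags: B1 = {1, 2, 3}  B2 = {1, 3, 5}  B3 = {1, 5, 6}  B4 = {1, 6, 7}  B5 = {1, 4, 7}
Tree: B1–B2, B2–B3, B3–B4, B4–B5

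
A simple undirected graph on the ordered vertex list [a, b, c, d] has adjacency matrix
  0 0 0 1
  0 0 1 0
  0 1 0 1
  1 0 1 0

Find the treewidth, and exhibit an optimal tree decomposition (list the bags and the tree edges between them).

Treewidth 1.
One optimal decomposition is:
Bags: B1 = {c, d}  B2 = {b, c}  B3 = {a, d}
Tree: B1–B2, B1–B3

Each bag holds 2 vertices, so the decomposition has width 1, which upper-bounds the treewidth. Any graph with an edge has treewidth ≥ 1, and G has the edge d–c. The upper and lower bounds meet at 1, so that is the treewidth.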